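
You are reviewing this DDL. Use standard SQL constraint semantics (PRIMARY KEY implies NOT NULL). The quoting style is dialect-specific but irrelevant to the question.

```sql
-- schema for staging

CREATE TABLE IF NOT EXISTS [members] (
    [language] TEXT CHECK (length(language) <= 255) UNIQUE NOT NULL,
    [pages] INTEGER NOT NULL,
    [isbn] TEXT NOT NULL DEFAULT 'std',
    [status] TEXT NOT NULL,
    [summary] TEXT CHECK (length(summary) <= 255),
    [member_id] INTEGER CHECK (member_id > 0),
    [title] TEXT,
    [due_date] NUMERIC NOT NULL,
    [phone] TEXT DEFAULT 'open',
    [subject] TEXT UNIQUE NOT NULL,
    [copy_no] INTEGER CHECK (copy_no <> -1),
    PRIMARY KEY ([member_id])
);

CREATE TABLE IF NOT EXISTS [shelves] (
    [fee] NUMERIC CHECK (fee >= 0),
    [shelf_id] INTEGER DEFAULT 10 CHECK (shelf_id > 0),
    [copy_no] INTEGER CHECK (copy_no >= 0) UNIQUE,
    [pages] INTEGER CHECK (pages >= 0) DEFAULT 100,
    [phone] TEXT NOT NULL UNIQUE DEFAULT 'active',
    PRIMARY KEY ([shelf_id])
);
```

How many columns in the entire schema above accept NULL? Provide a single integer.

7

members: 4 nullable (summary, title, phone, copy_no — PK (member_id) and explicit NOT NULL columns excluded).
shelves: 3 nullable (fee, copy_no, pages — PK (shelf_id) and explicit NOT NULL columns excluded).
Total: 4 + 3 = 7.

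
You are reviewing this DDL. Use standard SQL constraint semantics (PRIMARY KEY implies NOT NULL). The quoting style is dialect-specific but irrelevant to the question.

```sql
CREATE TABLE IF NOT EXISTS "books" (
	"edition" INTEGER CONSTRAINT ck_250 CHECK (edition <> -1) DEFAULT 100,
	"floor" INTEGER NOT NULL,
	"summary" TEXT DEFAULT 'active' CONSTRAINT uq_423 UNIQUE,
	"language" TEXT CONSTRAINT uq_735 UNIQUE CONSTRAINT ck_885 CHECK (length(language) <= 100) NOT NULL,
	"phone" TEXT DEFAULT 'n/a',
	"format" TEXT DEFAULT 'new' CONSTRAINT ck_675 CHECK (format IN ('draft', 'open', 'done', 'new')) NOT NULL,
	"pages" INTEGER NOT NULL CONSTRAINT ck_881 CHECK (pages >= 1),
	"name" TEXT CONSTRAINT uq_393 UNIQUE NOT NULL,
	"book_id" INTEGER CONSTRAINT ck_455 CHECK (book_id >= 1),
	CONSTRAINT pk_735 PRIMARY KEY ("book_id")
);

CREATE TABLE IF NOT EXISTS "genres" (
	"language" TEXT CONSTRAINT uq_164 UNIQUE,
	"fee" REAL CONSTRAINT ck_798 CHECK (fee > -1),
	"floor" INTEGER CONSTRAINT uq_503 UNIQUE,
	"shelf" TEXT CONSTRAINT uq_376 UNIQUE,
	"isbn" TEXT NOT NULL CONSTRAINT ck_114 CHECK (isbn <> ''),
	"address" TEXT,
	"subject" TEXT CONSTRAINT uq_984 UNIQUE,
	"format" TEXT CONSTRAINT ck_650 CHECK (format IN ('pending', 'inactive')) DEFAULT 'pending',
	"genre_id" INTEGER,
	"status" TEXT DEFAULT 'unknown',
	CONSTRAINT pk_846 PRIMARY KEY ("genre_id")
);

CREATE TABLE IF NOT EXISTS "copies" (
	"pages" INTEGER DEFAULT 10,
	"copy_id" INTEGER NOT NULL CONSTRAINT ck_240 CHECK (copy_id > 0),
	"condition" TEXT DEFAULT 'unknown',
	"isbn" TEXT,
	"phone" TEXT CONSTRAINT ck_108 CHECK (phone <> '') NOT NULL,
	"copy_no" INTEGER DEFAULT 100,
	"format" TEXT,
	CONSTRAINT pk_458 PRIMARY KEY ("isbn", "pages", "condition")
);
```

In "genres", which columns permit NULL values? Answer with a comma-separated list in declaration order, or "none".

language, fee, floor, shelf, address, subject, format, status

- language: UNIQUE does not imply NOT NULL → nullable.
- fee: CHECK does not forbid NULL (a CHECK constraint passes when its expression is NULL) → nullable.
- floor: UNIQUE does not imply NOT NULL → nullable.
- shelf: UNIQUE does not imply NOT NULL → nullable.
- isbn: declared NOT NULL → not nullable.
- address: no NOT NULL constraint applies → nullable.
- subject: UNIQUE does not imply NOT NULL → nullable.
- format: CHECK does not forbid NULL (a CHECK constraint passes when its expression is NULL) → nullable.
- genre_id: part of the PRIMARY KEY, which implies NOT NULL → not nullable.
- status: DEFAULT only fills an omitted column; an explicit NULL is still allowed → nullable.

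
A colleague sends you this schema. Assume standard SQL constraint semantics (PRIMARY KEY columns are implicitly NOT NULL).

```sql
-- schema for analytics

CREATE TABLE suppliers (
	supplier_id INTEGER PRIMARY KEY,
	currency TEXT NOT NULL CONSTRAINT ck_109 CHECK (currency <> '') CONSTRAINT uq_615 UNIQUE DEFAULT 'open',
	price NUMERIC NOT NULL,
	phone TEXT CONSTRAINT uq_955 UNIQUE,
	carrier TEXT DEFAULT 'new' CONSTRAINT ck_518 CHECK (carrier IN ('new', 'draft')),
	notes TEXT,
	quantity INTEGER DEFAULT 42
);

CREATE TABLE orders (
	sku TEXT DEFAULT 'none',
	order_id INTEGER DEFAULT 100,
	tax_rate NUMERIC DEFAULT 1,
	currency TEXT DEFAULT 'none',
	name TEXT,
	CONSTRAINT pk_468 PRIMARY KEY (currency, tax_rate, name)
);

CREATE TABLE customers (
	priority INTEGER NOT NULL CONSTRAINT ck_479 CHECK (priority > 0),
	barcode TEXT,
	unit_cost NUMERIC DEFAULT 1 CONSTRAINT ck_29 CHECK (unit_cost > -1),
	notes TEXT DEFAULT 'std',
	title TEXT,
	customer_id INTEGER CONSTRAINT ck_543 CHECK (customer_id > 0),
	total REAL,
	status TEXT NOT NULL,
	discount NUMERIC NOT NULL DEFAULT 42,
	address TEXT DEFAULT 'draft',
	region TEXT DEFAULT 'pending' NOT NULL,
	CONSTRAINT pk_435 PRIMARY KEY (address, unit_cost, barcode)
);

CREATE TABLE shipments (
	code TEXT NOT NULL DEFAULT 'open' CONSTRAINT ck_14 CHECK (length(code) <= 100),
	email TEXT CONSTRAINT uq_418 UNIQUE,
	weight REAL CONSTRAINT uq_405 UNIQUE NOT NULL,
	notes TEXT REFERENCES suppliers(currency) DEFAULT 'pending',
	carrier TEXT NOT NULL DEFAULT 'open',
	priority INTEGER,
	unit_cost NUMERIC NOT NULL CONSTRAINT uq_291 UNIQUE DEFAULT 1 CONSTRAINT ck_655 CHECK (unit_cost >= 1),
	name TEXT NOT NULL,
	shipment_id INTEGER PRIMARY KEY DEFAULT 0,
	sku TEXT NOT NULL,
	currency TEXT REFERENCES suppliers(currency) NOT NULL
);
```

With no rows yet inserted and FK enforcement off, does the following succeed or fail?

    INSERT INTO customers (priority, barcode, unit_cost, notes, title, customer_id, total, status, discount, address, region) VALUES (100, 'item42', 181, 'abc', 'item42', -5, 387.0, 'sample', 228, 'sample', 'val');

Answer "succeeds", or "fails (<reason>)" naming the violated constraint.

The value -5 for customer_id violates CHECK (customer_id > 0).

fails (CHECK on customer_id)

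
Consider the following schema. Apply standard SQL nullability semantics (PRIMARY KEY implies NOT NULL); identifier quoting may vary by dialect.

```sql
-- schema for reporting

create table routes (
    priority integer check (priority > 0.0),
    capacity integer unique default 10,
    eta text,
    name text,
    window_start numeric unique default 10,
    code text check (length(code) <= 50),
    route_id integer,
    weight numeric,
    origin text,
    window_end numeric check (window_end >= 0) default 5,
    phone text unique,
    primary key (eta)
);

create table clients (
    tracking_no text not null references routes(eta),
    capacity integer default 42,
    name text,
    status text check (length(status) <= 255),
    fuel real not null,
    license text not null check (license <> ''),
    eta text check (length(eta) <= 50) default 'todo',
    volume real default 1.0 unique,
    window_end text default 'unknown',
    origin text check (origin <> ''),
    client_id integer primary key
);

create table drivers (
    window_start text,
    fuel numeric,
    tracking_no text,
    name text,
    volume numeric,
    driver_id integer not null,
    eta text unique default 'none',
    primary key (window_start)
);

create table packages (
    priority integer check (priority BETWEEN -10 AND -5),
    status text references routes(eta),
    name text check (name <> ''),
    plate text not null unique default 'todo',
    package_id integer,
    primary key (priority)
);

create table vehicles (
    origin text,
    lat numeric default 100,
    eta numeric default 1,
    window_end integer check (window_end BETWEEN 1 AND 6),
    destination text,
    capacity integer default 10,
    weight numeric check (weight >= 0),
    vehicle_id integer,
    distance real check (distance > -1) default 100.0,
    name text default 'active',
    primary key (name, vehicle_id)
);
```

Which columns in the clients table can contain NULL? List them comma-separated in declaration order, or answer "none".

- tracking_no: declared NOT NULL → not nullable.
- capacity: DEFAULT only fills an omitted column; an explicit NULL is still allowed → nullable.
- name: no NOT NULL constraint applies → nullable.
- status: CHECK does not forbid NULL (a CHECK constraint passes when its expression is NULL) → nullable.
- fuel: declared NOT NULL → not nullable.
- license: declared NOT NULL → not nullable.
- eta: CHECK does not forbid NULL (a CHECK constraint passes when its expression is NULL) → nullable.
- volume: UNIQUE does not imply NOT NULL → nullable.
- window_end: DEFAULT only fills an omitted column; an explicit NULL is still allowed → nullable.
- origin: CHECK does not forbid NULL (a CHECK constraint passes when its expression is NULL) → nullable.
- client_id: part of the PRIMARY KEY, which implies NOT NULL → not nullable.

capacity, name, status, eta, volume, window_end, origin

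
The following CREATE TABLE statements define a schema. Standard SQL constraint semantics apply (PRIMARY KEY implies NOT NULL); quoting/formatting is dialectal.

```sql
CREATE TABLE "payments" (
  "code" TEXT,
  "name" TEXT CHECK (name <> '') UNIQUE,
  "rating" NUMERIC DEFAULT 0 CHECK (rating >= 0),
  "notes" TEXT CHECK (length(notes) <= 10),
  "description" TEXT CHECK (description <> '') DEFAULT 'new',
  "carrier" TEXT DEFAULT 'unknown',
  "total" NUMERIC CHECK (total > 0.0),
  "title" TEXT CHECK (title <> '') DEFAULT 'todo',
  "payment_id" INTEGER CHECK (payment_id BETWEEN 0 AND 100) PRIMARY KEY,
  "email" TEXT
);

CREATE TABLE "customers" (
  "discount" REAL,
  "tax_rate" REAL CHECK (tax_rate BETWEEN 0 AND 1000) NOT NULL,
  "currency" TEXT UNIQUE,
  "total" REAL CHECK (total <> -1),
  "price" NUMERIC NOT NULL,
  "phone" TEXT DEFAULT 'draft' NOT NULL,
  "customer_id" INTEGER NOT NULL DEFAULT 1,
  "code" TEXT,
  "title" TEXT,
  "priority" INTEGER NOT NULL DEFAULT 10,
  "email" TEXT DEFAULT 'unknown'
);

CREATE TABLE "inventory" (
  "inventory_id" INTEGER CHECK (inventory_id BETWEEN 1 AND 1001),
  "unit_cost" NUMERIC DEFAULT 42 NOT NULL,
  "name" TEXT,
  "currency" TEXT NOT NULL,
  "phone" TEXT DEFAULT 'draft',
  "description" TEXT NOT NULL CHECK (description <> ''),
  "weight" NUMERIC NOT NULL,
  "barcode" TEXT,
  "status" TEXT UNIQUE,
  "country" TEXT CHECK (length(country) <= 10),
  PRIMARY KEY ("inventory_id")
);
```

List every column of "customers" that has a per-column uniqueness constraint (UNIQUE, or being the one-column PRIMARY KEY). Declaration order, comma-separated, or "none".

- discount: no UNIQUE or single-column PK constraint.
- tax_rate: no UNIQUE or single-column PK constraint.
- currency: declared UNIQUE → unique.
- total: no UNIQUE or single-column PK constraint.
- price: no UNIQUE or single-column PK constraint.
- phone: no UNIQUE or single-column PK constraint.
- customer_id: no UNIQUE or single-column PK constraint.
- code: no UNIQUE or single-column PK constraint.
- title: no UNIQUE or single-column PK constraint.
- priority: no UNIQUE or single-column PK constraint.
- email: no UNIQUE or single-column PK constraint.

currency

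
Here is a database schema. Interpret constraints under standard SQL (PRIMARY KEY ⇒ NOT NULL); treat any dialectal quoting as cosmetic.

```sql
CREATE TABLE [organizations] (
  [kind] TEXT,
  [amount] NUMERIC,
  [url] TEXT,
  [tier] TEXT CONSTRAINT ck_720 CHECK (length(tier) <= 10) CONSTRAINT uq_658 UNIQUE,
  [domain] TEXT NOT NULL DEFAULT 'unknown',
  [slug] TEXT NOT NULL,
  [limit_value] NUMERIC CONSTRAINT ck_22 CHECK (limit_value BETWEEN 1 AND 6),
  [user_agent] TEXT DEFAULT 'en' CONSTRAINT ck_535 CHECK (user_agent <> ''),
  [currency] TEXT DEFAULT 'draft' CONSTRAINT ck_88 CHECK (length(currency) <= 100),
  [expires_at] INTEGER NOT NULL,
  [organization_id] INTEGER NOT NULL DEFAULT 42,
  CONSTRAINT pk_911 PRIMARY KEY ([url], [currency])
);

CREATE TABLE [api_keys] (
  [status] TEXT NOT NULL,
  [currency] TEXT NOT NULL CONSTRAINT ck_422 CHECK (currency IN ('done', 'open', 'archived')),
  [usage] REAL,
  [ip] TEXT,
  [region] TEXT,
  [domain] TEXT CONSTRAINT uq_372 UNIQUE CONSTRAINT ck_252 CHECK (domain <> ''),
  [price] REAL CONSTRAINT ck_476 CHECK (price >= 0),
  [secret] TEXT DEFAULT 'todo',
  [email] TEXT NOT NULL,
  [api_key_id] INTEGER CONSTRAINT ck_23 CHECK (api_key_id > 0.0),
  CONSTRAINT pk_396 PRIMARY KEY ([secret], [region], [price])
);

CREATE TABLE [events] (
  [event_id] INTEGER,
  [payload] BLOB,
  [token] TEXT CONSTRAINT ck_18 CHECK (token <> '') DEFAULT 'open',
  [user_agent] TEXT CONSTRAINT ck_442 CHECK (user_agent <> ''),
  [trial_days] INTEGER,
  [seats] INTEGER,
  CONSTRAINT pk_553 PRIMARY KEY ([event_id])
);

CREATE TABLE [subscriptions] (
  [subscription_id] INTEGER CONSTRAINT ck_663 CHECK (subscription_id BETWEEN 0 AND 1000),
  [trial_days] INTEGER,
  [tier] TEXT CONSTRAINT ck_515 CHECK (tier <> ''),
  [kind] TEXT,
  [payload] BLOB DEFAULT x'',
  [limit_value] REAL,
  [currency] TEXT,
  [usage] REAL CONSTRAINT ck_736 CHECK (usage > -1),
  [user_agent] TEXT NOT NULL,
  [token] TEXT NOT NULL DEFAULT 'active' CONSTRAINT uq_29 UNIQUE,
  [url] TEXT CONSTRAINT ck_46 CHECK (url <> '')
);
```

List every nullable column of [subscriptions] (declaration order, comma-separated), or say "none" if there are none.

subscription_id, trial_days, tier, kind, payload, limit_value, currency, usage, url

- subscription_id: CHECK does not forbid NULL (a CHECK constraint passes when its expression is NULL) → nullable.
- trial_days: no NOT NULL constraint applies → nullable.
- tier: CHECK does not forbid NULL (a CHECK constraint passes when its expression is NULL) → nullable.
- kind: no NOT NULL constraint applies → nullable.
- payload: DEFAULT only fills an omitted column; an explicit NULL is still allowed → nullable.
- limit_value: no NOT NULL constraint applies → nullable.
- currency: no NOT NULL constraint applies → nullable.
- usage: CHECK does not forbid NULL (a CHECK constraint passes when its expression is NULL) → nullable.
- user_agent: declared NOT NULL → not nullable.
- token: declared NOT NULL → not nullable.
- url: CHECK does not forbid NULL (a CHECK constraint passes when its expression is NULL) → nullable.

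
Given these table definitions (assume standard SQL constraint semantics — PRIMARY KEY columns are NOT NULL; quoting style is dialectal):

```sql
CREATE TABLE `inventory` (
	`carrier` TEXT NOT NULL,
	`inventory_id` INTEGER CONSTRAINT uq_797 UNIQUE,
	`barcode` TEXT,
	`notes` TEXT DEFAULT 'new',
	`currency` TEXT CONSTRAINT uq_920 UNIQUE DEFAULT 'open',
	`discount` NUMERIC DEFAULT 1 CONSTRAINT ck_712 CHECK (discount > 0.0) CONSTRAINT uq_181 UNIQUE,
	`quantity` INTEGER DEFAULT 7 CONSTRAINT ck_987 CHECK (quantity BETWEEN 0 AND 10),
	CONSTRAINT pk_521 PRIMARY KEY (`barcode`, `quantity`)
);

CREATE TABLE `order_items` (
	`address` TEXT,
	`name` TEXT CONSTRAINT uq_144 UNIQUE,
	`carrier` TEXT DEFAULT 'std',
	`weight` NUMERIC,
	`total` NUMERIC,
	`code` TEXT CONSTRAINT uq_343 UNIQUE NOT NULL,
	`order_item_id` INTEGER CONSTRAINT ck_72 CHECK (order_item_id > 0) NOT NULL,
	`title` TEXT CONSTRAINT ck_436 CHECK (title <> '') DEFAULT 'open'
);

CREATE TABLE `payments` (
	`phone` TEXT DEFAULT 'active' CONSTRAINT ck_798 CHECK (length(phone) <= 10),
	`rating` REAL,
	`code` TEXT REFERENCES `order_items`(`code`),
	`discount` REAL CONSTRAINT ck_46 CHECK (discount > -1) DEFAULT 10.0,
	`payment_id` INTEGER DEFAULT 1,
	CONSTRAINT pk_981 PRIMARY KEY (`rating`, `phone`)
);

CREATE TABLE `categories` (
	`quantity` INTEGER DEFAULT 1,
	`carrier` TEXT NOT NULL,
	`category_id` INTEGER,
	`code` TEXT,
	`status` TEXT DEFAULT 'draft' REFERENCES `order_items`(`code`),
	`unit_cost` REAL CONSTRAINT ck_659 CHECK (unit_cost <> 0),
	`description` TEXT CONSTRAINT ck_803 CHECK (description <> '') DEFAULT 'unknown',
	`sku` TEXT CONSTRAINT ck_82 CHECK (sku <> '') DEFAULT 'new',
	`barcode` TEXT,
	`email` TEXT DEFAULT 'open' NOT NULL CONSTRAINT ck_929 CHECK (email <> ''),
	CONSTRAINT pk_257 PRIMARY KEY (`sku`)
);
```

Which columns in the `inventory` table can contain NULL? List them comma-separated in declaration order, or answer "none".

inventory_id, notes, currency, discount

- carrier: declared NOT NULL → not nullable.
- inventory_id: UNIQUE does not imply NOT NULL → nullable.
- barcode: part of the PRIMARY KEY, which implies NOT NULL → not nullable.
- notes: DEFAULT only fills an omitted column; an explicit NULL is still allowed → nullable.
- currency: UNIQUE does not imply NOT NULL → nullable.
- discount: CHECK does not forbid NULL (a CHECK constraint passes when its expression is NULL) → nullable.
- quantity: part of the PRIMARY KEY, which implies NOT NULL → not nullable.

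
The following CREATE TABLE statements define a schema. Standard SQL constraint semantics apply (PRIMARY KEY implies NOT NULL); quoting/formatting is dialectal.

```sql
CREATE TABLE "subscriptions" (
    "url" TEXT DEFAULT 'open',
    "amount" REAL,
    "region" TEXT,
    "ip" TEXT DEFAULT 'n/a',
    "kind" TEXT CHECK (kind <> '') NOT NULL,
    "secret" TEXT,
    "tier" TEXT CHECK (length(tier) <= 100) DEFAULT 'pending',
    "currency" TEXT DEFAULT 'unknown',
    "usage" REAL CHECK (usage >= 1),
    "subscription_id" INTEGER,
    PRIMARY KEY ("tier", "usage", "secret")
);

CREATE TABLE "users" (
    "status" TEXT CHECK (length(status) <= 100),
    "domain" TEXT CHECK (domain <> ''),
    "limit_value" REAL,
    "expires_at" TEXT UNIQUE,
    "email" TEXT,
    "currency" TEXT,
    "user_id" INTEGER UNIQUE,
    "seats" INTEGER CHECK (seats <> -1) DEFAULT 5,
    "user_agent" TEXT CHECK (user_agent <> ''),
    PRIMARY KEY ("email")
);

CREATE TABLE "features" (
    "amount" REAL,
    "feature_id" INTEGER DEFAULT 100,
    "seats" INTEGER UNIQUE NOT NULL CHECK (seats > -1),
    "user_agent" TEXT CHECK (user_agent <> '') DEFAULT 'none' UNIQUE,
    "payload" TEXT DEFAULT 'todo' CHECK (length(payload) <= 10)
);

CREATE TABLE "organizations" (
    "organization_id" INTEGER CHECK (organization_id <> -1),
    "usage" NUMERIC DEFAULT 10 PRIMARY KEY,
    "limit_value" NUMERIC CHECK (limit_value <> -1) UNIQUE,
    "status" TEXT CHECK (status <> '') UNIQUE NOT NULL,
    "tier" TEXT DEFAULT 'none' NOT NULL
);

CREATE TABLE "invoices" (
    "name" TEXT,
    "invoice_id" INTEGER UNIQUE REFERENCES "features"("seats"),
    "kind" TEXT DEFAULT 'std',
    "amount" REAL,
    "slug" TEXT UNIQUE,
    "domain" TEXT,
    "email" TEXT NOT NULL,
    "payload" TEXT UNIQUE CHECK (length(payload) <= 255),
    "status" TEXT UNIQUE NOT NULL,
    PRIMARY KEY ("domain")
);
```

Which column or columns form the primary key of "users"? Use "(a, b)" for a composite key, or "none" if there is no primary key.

email is declared PRIMARY KEY as a table-level PRIMARY KEY clause.

email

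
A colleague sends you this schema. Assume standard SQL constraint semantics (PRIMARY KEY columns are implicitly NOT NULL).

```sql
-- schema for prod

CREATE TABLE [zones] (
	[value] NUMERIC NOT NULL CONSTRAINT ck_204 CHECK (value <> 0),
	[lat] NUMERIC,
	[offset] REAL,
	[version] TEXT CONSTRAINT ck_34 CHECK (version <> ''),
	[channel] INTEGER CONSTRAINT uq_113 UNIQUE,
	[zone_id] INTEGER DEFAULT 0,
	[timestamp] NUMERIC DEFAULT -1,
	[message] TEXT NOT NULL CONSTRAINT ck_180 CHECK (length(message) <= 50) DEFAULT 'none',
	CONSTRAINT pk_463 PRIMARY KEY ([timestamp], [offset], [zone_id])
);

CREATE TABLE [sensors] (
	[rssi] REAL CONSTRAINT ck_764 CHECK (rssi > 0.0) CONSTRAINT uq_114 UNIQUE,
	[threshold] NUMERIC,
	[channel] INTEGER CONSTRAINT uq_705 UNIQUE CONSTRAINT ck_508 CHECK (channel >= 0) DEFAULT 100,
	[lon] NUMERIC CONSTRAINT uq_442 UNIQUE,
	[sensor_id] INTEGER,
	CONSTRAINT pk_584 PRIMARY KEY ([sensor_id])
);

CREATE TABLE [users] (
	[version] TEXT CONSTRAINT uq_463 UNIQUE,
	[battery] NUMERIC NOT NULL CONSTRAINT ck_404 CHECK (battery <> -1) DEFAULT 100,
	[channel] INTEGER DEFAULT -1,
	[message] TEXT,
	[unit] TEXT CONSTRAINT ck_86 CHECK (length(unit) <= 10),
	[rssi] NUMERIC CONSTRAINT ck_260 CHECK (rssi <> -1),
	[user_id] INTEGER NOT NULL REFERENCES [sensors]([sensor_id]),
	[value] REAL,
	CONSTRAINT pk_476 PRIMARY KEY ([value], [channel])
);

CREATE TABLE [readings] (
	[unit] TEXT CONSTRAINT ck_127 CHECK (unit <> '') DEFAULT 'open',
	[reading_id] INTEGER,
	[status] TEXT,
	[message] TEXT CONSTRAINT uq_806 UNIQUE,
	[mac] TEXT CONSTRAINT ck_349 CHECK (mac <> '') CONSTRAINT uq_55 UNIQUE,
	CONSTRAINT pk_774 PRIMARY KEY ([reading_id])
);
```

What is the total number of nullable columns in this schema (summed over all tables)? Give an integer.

zones: 3 nullable (lat, version, channel — PK (timestamp, offset, zone_id) and explicit NOT NULL columns excluded).
sensors: 4 nullable (rssi, threshold, channel, lon — PK (sensor_id) and explicit NOT NULL columns excluded).
users: 4 nullable (version, message, unit, rssi — PK (value, channel) and explicit NOT NULL columns excluded).
readings: 4 nullable (unit, status, message, mac — PK (reading_id) and explicit NOT NULL columns excluded).
Total: 3 + 4 + 4 + 4 = 15.

15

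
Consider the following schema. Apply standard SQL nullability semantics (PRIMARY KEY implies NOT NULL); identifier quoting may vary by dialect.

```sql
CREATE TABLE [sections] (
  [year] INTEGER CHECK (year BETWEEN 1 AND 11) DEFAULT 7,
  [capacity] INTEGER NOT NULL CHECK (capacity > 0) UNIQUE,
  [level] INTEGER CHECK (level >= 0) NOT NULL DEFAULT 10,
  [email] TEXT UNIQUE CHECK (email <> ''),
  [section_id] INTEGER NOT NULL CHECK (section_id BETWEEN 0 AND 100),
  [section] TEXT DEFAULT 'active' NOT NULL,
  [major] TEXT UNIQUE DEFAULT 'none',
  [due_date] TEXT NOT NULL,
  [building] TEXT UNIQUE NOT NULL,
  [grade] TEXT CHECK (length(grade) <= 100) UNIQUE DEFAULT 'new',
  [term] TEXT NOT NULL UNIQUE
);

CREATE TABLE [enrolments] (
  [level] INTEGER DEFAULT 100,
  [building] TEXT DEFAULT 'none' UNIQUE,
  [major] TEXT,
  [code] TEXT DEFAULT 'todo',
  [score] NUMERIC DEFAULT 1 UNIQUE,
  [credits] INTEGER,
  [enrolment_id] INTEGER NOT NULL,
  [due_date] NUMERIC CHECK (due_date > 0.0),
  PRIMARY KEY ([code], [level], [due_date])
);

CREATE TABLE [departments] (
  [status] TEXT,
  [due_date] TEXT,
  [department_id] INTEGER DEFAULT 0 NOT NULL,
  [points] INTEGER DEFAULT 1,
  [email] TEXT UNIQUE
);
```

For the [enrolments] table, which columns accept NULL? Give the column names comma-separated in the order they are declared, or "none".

- level: part of the PRIMARY KEY, which implies NOT NULL → not nullable.
- building: UNIQUE does not imply NOT NULL → nullable.
- major: no NOT NULL constraint applies → nullable.
- code: part of the PRIMARY KEY, which implies NOT NULL → not nullable.
- score: UNIQUE does not imply NOT NULL → nullable.
- credits: no NOT NULL constraint applies → nullable.
- enrolment_id: declared NOT NULL → not nullable.
- due_date: part of the PRIMARY KEY, which implies NOT NULL → not nullable.

building, major, score, credits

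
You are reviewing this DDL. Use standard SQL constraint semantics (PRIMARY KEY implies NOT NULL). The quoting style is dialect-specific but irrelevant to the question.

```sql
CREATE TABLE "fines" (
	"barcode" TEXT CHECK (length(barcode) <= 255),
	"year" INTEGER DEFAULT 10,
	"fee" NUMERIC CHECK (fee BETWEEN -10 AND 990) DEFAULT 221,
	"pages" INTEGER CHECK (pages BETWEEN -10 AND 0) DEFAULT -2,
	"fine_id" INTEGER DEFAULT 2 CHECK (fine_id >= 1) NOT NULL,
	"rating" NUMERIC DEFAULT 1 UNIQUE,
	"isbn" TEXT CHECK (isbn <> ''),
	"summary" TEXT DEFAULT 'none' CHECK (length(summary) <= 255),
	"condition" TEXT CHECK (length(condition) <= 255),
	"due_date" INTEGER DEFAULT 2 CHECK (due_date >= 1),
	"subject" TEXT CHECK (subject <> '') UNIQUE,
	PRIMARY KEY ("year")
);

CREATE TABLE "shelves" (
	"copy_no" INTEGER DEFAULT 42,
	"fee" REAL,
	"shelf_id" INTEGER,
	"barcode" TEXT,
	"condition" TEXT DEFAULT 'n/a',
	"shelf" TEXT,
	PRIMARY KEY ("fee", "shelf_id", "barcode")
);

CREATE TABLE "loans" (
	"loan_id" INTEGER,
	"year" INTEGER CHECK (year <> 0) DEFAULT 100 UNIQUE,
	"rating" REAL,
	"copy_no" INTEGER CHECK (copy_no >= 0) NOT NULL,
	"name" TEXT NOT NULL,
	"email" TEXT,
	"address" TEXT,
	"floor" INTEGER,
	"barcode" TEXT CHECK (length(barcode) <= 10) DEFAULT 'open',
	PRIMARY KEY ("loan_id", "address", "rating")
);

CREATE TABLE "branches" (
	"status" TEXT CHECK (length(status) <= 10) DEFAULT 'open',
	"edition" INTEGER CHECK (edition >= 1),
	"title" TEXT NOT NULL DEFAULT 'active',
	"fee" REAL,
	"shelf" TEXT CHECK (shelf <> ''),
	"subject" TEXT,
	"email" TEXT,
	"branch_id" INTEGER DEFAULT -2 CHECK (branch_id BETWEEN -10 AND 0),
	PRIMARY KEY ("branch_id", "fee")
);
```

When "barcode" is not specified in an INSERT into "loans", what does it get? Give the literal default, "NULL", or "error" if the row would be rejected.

barcode has an explicit DEFAULT 'open'.
When the column is omitted from an INSERT, that default is used.

'open'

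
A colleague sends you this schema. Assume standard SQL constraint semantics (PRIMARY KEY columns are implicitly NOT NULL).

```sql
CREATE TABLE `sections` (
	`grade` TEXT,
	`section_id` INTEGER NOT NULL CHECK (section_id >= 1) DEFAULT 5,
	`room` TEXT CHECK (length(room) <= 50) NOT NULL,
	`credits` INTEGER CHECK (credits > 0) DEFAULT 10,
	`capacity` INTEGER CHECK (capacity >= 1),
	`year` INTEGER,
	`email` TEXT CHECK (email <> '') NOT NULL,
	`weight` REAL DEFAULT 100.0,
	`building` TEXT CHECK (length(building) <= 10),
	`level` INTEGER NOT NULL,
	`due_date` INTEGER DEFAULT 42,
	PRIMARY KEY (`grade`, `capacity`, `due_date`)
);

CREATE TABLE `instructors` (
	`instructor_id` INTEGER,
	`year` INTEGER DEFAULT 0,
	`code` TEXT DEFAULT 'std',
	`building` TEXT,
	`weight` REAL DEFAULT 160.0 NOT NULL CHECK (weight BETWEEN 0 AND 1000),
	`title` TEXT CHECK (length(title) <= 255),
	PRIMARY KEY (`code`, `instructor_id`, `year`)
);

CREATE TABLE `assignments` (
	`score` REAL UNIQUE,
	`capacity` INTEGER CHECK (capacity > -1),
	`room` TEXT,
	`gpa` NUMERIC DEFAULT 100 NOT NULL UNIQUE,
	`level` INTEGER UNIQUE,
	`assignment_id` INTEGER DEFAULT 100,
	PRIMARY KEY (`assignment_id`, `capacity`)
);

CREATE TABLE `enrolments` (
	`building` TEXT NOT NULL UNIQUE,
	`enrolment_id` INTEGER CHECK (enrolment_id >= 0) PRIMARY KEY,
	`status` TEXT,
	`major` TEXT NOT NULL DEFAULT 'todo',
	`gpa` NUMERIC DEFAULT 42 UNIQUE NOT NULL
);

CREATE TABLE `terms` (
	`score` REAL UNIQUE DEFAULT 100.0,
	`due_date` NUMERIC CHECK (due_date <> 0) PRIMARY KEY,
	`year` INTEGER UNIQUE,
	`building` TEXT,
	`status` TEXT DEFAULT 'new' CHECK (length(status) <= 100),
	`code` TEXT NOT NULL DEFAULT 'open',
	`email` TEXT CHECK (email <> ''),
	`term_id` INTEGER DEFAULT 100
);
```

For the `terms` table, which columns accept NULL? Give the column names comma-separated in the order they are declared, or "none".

- score: UNIQUE does not imply NOT NULL → nullable.
- due_date: part of the PRIMARY KEY, which implies NOT NULL → not nullable.
- year: UNIQUE does not imply NOT NULL → nullable.
- building: no NOT NULL constraint applies → nullable.
- status: CHECK does not forbid NULL (a CHECK constraint passes when its expression is NULL) → nullable.
- code: declared NOT NULL → not nullable.
- email: CHECK does not forbid NULL (a CHECK constraint passes when its expression is NULL) → nullable.
- term_id: DEFAULT only fills an omitted column; an explicit NULL is still allowed → nullable.

score, year, building, status, email, term_id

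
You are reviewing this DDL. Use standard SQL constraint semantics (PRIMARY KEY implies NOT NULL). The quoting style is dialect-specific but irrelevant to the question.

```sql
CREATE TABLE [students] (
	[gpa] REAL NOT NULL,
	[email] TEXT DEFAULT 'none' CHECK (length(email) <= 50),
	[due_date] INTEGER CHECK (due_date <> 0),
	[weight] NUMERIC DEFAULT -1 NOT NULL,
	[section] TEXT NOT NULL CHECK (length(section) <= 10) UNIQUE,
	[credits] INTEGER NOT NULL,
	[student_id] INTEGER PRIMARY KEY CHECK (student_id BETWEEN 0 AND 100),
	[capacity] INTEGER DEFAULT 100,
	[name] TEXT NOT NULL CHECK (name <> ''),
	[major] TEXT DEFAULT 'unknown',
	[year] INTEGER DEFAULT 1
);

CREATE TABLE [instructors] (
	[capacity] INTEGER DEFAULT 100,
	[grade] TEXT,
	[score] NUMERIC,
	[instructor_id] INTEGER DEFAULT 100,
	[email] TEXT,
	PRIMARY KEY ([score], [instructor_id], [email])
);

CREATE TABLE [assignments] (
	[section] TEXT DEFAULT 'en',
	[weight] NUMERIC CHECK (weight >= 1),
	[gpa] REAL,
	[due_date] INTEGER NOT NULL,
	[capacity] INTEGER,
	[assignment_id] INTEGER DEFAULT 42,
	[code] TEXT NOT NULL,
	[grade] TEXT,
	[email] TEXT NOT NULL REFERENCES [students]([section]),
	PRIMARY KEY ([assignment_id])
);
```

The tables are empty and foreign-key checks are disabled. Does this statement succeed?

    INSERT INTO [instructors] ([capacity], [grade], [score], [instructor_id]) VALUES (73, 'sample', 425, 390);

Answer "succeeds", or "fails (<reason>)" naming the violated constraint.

fails (NOT NULL on email)

email is omitted from the column list and has no DEFAULT, so it would receive NULL.
But email is part of the PRIMARY KEY (implied NOT NULL).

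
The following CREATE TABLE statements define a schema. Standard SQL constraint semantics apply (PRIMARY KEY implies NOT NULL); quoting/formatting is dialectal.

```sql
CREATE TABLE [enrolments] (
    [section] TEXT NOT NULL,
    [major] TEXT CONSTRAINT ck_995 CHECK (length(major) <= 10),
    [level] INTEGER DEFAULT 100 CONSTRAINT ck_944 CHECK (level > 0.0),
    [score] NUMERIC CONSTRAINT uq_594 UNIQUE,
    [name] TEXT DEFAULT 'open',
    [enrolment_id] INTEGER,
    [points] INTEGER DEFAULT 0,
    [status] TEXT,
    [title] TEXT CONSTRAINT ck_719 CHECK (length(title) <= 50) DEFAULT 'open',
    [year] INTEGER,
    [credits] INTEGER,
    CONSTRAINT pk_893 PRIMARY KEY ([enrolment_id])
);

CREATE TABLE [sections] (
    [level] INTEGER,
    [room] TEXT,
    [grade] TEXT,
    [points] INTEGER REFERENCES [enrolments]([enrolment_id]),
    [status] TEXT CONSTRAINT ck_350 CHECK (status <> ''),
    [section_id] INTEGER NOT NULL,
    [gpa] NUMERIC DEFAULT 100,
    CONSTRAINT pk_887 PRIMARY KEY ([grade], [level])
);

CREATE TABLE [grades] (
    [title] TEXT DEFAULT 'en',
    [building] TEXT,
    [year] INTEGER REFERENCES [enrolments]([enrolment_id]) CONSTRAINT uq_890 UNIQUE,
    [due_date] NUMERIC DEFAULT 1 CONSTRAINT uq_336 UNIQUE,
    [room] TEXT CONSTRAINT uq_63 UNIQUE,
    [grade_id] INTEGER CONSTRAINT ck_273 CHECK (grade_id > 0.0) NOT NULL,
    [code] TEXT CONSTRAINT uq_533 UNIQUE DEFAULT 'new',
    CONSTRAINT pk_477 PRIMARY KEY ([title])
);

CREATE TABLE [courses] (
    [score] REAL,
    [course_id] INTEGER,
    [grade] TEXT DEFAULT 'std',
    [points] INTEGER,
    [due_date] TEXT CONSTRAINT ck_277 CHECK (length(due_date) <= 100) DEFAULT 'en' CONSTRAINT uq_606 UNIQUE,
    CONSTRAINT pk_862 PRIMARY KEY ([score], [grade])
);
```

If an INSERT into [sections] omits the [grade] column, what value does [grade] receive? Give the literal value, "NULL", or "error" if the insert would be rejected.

error

grade has no DEFAULT clause.
Omitting it would insert NULL, but it is part of the PRIMARY KEY, so the INSERT fails.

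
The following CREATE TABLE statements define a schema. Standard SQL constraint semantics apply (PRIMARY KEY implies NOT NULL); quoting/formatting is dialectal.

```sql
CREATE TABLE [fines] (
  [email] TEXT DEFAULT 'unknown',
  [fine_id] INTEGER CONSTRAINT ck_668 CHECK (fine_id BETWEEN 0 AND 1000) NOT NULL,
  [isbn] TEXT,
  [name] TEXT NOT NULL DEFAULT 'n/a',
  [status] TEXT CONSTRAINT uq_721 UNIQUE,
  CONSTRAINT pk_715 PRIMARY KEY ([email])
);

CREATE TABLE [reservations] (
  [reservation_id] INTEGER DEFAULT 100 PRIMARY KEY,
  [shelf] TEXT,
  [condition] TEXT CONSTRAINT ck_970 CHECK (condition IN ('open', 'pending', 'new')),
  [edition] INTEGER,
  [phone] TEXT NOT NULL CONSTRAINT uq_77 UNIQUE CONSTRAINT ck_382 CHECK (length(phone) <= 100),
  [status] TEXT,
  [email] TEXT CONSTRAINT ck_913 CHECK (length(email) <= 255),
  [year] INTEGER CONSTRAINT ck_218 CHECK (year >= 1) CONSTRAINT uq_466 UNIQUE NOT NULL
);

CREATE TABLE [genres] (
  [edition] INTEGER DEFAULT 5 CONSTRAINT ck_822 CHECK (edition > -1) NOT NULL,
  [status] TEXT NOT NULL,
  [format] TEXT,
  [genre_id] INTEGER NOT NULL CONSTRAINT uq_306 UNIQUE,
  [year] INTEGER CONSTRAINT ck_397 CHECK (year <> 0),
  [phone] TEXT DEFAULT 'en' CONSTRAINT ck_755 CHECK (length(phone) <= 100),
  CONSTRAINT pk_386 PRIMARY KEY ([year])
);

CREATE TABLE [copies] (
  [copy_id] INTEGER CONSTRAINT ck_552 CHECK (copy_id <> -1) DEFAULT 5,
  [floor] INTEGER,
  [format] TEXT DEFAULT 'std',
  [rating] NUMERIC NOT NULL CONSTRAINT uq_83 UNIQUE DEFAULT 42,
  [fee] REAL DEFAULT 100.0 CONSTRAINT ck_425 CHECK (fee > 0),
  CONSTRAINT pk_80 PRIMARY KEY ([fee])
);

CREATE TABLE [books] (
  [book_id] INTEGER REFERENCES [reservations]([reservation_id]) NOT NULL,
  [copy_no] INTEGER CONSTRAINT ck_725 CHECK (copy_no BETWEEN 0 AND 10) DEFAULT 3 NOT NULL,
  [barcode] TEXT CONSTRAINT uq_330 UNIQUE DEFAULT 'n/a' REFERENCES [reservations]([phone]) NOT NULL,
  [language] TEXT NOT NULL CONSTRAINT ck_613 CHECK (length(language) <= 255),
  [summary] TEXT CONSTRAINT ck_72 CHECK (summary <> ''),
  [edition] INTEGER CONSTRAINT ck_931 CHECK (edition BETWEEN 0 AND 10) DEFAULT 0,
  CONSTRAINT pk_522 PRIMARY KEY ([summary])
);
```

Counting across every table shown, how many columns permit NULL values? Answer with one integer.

13

fines: 2 nullable (isbn, status — PK (email) and explicit NOT NULL columns excluded).
reservations: 5 nullable (shelf, condition, edition, status, email — PK (reservation_id) and explicit NOT NULL columns excluded).
genres: 2 nullable (format, phone — PK (year) and explicit NOT NULL columns excluded).
copies: 3 nullable (copy_id, floor, format — PK (fee) and explicit NOT NULL columns excluded).
books: 1 nullable (edition — PK (summary) and explicit NOT NULL columns excluded).
Total: 2 + 5 + 2 + 3 + 1 = 13.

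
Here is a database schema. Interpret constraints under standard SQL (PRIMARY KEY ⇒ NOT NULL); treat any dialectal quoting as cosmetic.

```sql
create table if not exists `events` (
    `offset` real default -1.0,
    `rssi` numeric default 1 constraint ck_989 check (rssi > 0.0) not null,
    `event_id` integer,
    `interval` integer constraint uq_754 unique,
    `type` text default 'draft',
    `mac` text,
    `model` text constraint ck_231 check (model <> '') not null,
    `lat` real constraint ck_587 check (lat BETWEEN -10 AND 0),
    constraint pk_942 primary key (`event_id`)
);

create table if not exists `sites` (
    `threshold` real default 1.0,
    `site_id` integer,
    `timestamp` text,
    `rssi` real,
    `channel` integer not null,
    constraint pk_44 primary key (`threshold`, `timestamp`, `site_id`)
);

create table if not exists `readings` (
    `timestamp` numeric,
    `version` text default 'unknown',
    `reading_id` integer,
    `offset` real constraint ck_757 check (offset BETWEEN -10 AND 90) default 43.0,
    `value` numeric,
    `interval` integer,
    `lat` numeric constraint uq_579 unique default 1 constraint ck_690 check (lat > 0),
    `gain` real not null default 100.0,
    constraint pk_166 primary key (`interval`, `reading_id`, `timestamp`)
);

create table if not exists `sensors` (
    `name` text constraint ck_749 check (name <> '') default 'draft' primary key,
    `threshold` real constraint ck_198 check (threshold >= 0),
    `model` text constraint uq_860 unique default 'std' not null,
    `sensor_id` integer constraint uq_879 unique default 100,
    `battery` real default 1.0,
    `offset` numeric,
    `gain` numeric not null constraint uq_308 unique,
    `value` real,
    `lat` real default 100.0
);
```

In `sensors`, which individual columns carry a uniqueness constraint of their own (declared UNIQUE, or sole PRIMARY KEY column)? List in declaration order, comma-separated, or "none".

- name: single-column PRIMARY KEY → unique.
- threshold: no UNIQUE or single-column PK constraint.
- model: declared UNIQUE → unique.
- sensor_id: declared UNIQUE → unique.
- battery: no UNIQUE or single-column PK constraint.
- offset: no UNIQUE or single-column PK constraint.
- gain: declared UNIQUE → unique.
- value: no UNIQUE or single-column PK constraint.
- lat: no UNIQUE or single-column PK constraint.

name, model, sensor_id, gain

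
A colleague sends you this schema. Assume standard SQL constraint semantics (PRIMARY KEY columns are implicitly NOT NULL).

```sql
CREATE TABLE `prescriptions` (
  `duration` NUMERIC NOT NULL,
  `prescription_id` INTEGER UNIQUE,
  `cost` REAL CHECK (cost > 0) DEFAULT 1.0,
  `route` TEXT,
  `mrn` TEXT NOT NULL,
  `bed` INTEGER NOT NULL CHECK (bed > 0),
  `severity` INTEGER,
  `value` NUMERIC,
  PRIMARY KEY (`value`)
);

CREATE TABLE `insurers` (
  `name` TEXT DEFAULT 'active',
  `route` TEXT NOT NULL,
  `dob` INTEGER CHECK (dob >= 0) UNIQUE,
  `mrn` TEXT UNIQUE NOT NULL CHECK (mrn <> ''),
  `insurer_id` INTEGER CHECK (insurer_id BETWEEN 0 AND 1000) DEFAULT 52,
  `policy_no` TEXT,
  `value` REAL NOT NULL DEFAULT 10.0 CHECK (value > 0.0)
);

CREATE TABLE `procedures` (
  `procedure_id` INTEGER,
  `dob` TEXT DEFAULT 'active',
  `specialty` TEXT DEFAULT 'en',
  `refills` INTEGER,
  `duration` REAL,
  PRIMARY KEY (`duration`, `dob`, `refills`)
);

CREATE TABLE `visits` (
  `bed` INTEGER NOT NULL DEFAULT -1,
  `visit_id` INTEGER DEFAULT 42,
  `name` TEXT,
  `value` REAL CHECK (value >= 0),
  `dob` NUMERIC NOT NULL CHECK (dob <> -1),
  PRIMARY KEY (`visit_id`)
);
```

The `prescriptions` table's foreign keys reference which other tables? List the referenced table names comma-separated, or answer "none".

none

No column in prescriptions has a REFERENCES clause.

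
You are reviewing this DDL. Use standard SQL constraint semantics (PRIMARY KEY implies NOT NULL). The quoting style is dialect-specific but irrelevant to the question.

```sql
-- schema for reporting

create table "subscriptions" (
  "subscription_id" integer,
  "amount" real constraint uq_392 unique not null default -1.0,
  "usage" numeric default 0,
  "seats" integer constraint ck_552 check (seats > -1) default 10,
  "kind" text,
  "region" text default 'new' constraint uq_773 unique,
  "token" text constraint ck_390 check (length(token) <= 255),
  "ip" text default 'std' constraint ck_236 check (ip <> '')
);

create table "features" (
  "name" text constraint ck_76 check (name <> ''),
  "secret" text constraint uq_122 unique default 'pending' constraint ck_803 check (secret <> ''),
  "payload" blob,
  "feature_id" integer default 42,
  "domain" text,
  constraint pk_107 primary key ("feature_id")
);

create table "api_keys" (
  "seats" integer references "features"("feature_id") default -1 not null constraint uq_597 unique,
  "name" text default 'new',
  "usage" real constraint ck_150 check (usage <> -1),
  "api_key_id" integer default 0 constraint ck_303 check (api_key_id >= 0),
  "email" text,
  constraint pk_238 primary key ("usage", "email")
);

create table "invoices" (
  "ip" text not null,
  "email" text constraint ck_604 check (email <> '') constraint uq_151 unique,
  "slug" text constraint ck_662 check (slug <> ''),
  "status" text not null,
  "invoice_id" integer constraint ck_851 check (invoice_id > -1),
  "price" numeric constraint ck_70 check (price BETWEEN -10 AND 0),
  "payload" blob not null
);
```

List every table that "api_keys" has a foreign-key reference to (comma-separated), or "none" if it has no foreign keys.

- seats REFERENCES features(feature_id).

features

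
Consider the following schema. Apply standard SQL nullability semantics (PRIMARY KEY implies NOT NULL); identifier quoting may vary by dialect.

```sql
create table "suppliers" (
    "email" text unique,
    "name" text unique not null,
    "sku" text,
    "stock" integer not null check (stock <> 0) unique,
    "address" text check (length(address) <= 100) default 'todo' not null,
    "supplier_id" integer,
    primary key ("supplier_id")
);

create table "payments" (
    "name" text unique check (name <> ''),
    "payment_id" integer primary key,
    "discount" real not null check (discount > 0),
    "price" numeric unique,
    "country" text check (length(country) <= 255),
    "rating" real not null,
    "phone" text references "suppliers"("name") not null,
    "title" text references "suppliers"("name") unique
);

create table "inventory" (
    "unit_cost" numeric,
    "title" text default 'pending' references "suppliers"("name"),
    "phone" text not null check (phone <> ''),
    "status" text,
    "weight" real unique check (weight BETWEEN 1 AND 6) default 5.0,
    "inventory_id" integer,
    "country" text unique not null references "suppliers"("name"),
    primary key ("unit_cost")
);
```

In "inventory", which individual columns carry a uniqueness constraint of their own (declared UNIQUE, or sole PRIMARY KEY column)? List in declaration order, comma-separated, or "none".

- unit_cost: single-column PRIMARY KEY → unique.
- title: no UNIQUE or single-column PK constraint.
- phone: no UNIQUE or single-column PK constraint.
- status: no UNIQUE or single-column PK constraint.
- weight: declared UNIQUE → unique.
- inventory_id: no UNIQUE or single-column PK constraint.
- country: declared UNIQUE → unique.

unit_cost, weight, country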